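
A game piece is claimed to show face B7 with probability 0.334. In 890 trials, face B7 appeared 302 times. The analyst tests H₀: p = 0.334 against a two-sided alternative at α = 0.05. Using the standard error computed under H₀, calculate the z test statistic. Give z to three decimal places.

z = 0.337

p̂ = 302/890 ≈ 0.33933.
SE = √(p₀(1−p₀)/n) = √(0.22244/890) = 0.01581.
z = (0.33933 − 0.334)/0.01581 = 0.00533/0.01581 = 0.337.
p-value = 2·P(Z > 0.337) ≈ 0.7362; since p > α = 0.05, fail to reject H₀.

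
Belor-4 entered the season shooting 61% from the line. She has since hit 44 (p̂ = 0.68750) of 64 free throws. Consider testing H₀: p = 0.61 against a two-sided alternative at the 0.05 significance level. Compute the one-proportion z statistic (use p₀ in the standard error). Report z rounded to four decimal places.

z = 1.2711

p̂ = 44/64 = 0.687500.
Standard error under H₀: √(0.61×0.39/64) = 0.060969.
z = (0.687500 − 0.61)/0.060969 = 0.077500/0.060969 = 1.2711.
Two-sided p-value ≈ 2·Φ(−1.271) = 0.2037. With α = 0.05, fail to reject H₀.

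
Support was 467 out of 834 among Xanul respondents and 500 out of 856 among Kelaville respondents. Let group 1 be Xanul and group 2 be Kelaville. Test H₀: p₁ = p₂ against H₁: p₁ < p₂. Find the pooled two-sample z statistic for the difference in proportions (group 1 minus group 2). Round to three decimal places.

p̂₁ = 467/834 ≈ 0.55995, p̂₂ = 500/856 ≈ 0.58411.
Pooled p̂ = (467+500)/(834+856) = 967/1690 = 0.57219.
SE = √(0.244789 × 0.00236727) = 0.02407.
z = (0.55995 − 0.58411)/0.02407 = -0.02416/0.02407 = -1.004.
p-value = P(Z < -1.004) ≈ 0.1578.

z = -1.004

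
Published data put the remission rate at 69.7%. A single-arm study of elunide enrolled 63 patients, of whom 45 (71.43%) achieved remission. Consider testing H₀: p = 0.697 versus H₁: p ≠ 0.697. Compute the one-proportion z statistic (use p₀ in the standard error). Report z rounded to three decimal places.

p̂ = 45/63 = 0.71429.
SE = √(p₀(1−p₀)/n) = √(0.21119/63) = 0.05790.
z = (0.71429 − 0.697)/0.05790 = 0.01729/0.05790 = 0.299.

z = 0.299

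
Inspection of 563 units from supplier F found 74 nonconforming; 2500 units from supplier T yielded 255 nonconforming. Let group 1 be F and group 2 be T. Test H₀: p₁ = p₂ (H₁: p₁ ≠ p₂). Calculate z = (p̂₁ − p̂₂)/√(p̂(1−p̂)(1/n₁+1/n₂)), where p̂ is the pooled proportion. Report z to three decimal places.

p̂₁ = 74/563 ≈ 0.131439, p̂₂ = 255/2500 ≈ 0.102000.
Pooled p̂ = (74+255)/(563+2500) = 329/3063 = 0.107411.
SE = √(0.0958739 × 0.0021762) = 0.014444.
z = (0.131439 − 0.102000)/0.014444 = 0.029439/0.014444 = 2.038.

z = 2.038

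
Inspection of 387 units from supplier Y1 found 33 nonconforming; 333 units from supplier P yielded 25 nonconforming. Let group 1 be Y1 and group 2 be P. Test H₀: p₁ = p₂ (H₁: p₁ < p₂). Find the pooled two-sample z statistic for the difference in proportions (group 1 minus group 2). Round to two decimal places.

z = 0.50

p̂₁ = 33/387 ≈ 0.0853, p̂₂ = 25/333 ≈ 0.0751.
Pooled p̂ = (33+25)/(387+333) = 58/720 = 0.0806.
SE = √(0.0740664 × 0.00558698) = 0.0203.
z = (0.0853 − 0.0751)/0.0203 = 0.0102/0.0203 = 0.50.
p-value = P(Z < 0.501) ≈ 0.6919.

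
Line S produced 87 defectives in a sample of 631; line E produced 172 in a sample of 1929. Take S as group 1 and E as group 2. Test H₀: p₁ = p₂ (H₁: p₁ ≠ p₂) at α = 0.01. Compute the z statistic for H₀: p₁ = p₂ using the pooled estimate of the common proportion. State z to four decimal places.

p̂₁ = 87/631 = 0.13787639, p̂₂ = 172/1929 = 0.08916537.
Pooled p̂ = (87+172)/(631+1929) = 259/2560 = 0.10117187.
SE = √(0.0909361 × 0.00210319) = 0.01382953.
z = (0.13787639 − 0.08916537)/0.01382953 = 0.04871102/0.01382953 = 3.5222.
Two-sided p-value ≈ 2·Φ(−3.522) = 0.0004, so at α = 0.01 we reject H₀.

z = 3.5222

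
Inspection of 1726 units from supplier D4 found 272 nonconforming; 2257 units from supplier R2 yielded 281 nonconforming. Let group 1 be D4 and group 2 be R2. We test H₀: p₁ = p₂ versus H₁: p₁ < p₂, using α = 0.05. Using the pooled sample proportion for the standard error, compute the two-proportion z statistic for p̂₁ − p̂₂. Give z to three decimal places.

z = 2.993

p̂₁ = 272/1726 ≈ 0.1575898, p̂₂ = 281/2257 ≈ 0.1245016.
Pooled p̂ = (272+281)/(1726+2257) = 553/3983 = 0.1388401.
SE = √(0.119564 × 0.00102244) = 0.0110565.
z = (0.1575898 − 0.1245016)/0.0110565 = 0.0330882/0.0110565 = 2.993.
p-value = P(Z < 2.993) ≈ 0.9986, so at α = 0.05 we fail to reject H₀.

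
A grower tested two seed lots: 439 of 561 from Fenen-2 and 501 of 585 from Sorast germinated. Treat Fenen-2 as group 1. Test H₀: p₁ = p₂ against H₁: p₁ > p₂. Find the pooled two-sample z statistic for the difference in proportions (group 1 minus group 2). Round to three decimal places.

p̂₁ = 439/561 ≈ 0.78253, p̂₂ = 501/585 ≈ 0.85641.
Pooled p̂ = (439+501)/(561+585) = 940/1146 = 0.82024.
SE = √(p̂(1−p̂)(1/n₁+1/n₂)) = √(0.82024·0.17976·0.00349193) = √(0.000514863) = 0.02269.
z = (0.78253 − 0.85641)/0.02269 = -0.07388/0.02269 = -3.256.
p-value = P(Z > -3.256) ≈ 0.9994.

z = -3.256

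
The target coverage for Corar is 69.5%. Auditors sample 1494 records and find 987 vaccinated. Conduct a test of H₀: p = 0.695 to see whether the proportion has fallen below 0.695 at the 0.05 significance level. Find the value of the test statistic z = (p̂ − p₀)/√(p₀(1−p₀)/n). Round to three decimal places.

z = -2.884

p̂ = 987/1494 = 0.660643.
Under H₀, SE = √(0.695·0.305/1494) = √(0.000141884) = 0.011912.
z = (0.660643 − 0.695)/0.011912 = -0.034357/0.011912 = -2.884.
p-value = P(Z < -2.884) ≈ 0.0020. With α = 0.05, reject H₀.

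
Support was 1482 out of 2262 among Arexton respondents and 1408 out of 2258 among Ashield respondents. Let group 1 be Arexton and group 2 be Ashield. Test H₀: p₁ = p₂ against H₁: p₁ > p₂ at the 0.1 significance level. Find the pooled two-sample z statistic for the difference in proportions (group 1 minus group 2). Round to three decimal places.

p̂₁ = 1482/2262 ≈ 0.655172, p̂₂ = 1408/2258 ≈ 0.623561.
Pooled p̂ = (1482+1408)/(2262+2258) = 2890/4520 = 0.639381.
SE = √(0.230573 × 0.000884956) = 0.014285.
z = (0.655172 − 0.623561)/0.014285 = 0.031611/0.014285 = 2.213.
p-value = P(Z > 2.213) ≈ 0.0134; since p < α = 0.1, reject H₀.

z = 2.213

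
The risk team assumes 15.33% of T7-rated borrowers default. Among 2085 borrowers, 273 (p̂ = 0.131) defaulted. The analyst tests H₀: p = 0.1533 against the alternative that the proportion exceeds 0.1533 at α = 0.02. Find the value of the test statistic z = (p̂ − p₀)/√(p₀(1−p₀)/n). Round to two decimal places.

z = -2.83

p̂ = 273/2085 = 0.13094.
Standard error under H₀: √(0.1533×0.8467/2085) = 0.00789.
z = (0.13094 − 0.1533)/0.00789 = -0.02236/0.00789 = -2.83.
p-value = P(Z > -2.835) ≈ 0.9977; since p > α = 0.02, fail to reject H₀.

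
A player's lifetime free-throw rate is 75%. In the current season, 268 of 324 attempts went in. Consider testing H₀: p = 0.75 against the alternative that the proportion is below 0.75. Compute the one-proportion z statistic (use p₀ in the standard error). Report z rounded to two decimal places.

z = 3.21

p̂ = 268/324 ≈ 0.82716.
Under H₀, SE = √(0.75·0.25/324) = √(0.000578704) = 0.02406.
z = (0.82716 − 0.75)/0.02406 = 0.07716/0.02406 = 3.21.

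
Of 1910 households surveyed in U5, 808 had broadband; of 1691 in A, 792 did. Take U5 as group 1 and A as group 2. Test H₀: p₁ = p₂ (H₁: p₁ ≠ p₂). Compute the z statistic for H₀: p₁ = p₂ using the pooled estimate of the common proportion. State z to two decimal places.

p̂₁ = 808/1910 = 0.4230, p̂₂ = 792/1691 = 0.4684.
Pooled p̂ = (808+792)/(1910+1691) = 1600/3601 = 0.4443.
SE = √(p̂(1−p̂)(1/n₁+1/n₂)) = √(0.4443·0.5557·0.00111493) = √(0.000275275) = 0.0166.
z = (0.4230 − 0.4684)/0.0166 = -0.0454/0.0166 = -2.73.
p-value = 2·P(Z > 2.732) ≈ 0.0063.

z = -2.73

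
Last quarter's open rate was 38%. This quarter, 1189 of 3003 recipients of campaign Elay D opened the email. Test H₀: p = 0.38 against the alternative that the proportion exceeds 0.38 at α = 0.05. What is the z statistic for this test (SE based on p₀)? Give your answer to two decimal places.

z = 1.80

p̂ = 1189/3003 = 0.39594.
Under H₀, SE = √(0.38·0.62/3003) = √(7.84549e-05) = 0.00886.
z = (0.39594 − 0.38)/0.00886 = 0.01594/0.00886 = 1.80.
p-value = P(Z > 1.799) ≈ 0.0360; since p < α = 0.05, reject H₀.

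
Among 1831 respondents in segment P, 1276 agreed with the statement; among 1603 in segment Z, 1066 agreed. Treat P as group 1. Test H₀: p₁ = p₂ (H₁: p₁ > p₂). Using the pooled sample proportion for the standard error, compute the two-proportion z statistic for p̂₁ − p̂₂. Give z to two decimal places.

z = 2.00

p̂₁ = 1276/1831 = 0.69689, p̂₂ = 1066/1603 = 0.66500.
Pooled p̂ = (1276+1066)/(1831+1603) = 2342/3434 = 0.68200.
SE = √(p̂(1−p̂)(1/n₁+1/n₂)) = √(0.68200·0.31800·0.00116998) = √(0.000253739) = 0.01593.
z = (0.69689 − 0.66500)/0.01593 = 0.03189/0.01593 = 2.00.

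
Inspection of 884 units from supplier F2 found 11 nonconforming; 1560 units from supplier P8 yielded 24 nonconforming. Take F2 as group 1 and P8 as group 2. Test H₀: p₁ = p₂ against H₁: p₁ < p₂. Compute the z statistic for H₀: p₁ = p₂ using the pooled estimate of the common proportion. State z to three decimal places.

z = -0.588

p̂₁ = 11/884 ≈ 0.01244, p̂₂ = 24/1560 ≈ 0.01538.
Pooled p̂ = (11+24)/(884+1560) = 35/2444 = 0.01432.
SE = √(0.0141157 × 0.00177225) = 0.00500.
z = (0.01244 − 0.01538)/0.00500 = -0.00294/0.00500 = -0.588.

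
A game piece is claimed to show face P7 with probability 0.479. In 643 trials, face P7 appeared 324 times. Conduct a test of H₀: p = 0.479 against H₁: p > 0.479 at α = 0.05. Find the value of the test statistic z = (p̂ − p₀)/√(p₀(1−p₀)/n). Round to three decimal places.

p̂ = 324/643 = 0.50389.
Standard error under H₀: √(0.479×0.521/643) = 0.01970.
z = (0.50389 − 0.479)/0.01970 = 0.02489/0.01970 = 1.263.
p-value = P(Z > 1.263) ≈ 0.1032; since p > α = 0.05, fail to reject H₀.

z = 1.263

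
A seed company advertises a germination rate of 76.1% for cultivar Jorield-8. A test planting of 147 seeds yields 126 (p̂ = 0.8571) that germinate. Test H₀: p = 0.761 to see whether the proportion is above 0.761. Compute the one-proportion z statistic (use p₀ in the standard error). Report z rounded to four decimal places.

z = 2.7333

p̂ = 126/147 ≈ 0.857143.
SE = √(p₀(1−p₀)/n) = √(0.18188/147) = 0.035175.
z = (0.857143 − 0.761)/0.035175 = 0.096143/0.035175 = 2.7333.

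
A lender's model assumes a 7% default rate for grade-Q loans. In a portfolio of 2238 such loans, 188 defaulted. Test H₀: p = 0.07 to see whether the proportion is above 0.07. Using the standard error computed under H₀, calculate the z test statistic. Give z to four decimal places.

p̂ = 188/2238 ≈ 0.0840036.
SE = √(p₀(1−p₀)/n) = √(0.0651/2238) = 0.0053934.
z = (0.0840036 − 0.07)/0.0053934 = 0.0140036/0.0053934 = 2.5964.
p-value = P(Z > 2.596) ≈ 0.0047.

z = 2.5964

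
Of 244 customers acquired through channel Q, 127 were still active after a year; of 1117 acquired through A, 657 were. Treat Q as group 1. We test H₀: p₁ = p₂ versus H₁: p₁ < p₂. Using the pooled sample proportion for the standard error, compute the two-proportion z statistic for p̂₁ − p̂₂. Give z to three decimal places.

z = -1.938

p̂₁ = 127/244 = 0.52049, p̂₂ = 657/1117 = 0.58818.
Pooled p̂ = (127+657)/(244+1117) = 784/1361 = 0.57605.
SE = √(p̂(1−p̂)(1/n₁+1/n₂)) = √(0.57605·0.42395·0.00499362) = √(0.00121953) = 0.03492.
z = (0.52049 − 0.58818)/0.03492 = -0.06769/0.03492 = -1.938.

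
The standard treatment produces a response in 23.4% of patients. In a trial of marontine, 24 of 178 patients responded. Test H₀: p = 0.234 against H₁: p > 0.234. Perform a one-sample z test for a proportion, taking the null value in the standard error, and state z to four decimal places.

p̂ = 24/178 ≈ 0.134831.
Under H₀, SE = √(0.234·0.766/178) = √(0.00100699) = 0.031733.
z = (0.134831 − 0.234)/0.031733 = -0.099169/0.031733 = -3.1251.

z = -3.1251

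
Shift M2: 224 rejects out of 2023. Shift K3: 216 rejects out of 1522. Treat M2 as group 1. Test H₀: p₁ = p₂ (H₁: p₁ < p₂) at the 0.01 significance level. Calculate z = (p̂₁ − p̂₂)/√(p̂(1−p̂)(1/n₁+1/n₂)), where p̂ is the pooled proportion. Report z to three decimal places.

p̂₁ = 224/2023 ≈ 0.110727, p̂₂ = 216/1522 ≈ 0.141919.
Pooled p̂ = (224+216)/(2023+1522) = 440/3545 = 0.124118.
SE = √(p̂(1−p̂)(1/n₁+1/n₂)) = √(0.124118·0.875882·0.00115135) = √(0.000125166) = 0.011188.
z = (0.110727 − 0.141919)/0.011188 = -0.031192/0.011188 = -2.788.
p-value = P(Z < -2.788) ≈ 0.0027, so at α = 0.01 we reject H₀.

z = -2.788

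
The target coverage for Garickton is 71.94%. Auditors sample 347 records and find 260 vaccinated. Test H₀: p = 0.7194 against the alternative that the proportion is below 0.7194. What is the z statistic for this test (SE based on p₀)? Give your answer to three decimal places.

p̂ = 260/347 ≈ 0.74928.
Under H₀, SE = √(0.7194·0.2806/347) = √(0.00058174) = 0.02412.
z = (0.74928 − 0.7194)/0.02412 = 0.02988/0.02412 = 1.239.
p-value = P(Z < 1.239) ≈ 0.8923.

z = 1.239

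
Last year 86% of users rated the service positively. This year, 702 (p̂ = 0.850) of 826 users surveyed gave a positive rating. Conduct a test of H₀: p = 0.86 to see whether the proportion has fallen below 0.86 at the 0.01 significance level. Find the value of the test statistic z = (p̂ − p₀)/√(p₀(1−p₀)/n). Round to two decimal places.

p̂ = 702/826 = 0.84988.
Under H₀, SE = √(0.86·0.14/826) = √(0.000145763) = 0.01207.
z = (0.84988 − 0.86)/0.01207 = -0.01012/0.01207 = -0.84.
p-value = P(Z < -0.838) ≈ 0.2009, so at α = 0.01 we fail to reject H₀.

z = -0.84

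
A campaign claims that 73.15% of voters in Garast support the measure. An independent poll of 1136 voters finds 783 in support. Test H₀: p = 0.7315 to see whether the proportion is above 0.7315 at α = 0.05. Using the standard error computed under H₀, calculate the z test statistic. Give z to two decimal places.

z = -3.21

p̂ = 783/1136 ≈ 0.68926.
Standard error under H₀: √(0.7315×0.2685/1136) = 0.01315.
z = (0.68926 − 0.7315)/0.01315 = -0.04224/0.01315 = -3.21.
p-value = P(Z > -3.212) ≈ 0.9993. With α = 0.05, fail to reject H₀.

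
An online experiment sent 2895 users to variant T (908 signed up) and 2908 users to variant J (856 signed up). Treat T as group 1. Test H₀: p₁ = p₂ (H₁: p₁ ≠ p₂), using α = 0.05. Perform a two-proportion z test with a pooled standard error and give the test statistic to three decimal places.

z = 1.597

p̂₁ = 908/2895 ≈ 0.313644, p̂₂ = 856/2908 ≈ 0.294360.
Pooled p̂ = (908+856)/(2895+2908) = 1764/5803 = 0.303981.
SE = √(p̂(1−p̂)(1/n₁+1/n₂)) = √(0.303981·0.696019·0.000689302) = √(0.00014584) = 0.012076.
z = (0.313644 − 0.294360)/0.012076 = 0.019284/0.012076 = 1.597.
Two-sided p-value ≈ 2·Φ(−1.597) = 0.1103; since p > α = 0.05, fail to reject H₀.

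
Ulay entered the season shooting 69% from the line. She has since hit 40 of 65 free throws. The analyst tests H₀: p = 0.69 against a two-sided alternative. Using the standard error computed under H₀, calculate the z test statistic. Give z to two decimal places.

p̂ = 40/65 ≈ 0.6154.
Standard error under H₀: √(0.69×0.31/65) = 0.0574.
z = (0.6154 − 0.69)/0.0574 = -0.0746/0.0574 = -1.30.
Two-sided p-value ≈ 2·Φ(−1.301) = 0.1934.

z = -1.30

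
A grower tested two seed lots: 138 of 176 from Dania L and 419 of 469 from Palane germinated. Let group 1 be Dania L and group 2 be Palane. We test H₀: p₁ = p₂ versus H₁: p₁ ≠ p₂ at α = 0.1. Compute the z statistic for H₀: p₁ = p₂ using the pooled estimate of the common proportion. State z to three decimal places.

z = -3.602

p̂₁ = 138/176 = 0.784091, p̂₂ = 419/469 = 0.893390.
Pooled p̂ = (138+419)/(176+469) = 557/645 = 0.863566.
SE = √(p̂(1−p̂)(1/n₁+1/n₂)) = √(0.863566·0.136434·0.00781401) = √(0.000920646) = 0.030342.
z = (0.784091 − 0.893390)/0.030342 = -0.109299/0.030342 = -3.602.
p-value = 2·P(Z > 3.602) ≈ 0.0003, so at α = 0.1 we reject H₀.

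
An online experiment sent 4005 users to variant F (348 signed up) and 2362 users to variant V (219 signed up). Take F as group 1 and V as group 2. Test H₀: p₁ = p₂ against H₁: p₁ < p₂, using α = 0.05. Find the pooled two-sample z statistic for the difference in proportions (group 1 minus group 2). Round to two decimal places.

p̂₁ = 348/4005 ≈ 0.08689, p̂₂ = 219/2362 ≈ 0.09272.
Pooled p̂ = (348+219)/(4005+2362) = 567/6367 = 0.08905.
SE = √(p̂(1−p̂)(1/n₁+1/n₂)) = √(0.08905·0.91095·0.000673058) = √(5.46001e-05) = 0.00739.
z = (0.08689 − 0.09272)/0.00739 = -0.00583/0.00739 = -0.79.
p-value = P(Z < -0.789) ≈ 0.2152; since p > α = 0.05, fail to reject H₀.

z = -0.79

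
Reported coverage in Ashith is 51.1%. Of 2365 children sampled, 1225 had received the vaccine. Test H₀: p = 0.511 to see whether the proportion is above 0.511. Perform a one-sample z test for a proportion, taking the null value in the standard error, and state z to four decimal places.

p̂ = 1225/2365 = 0.517970.
Standard error under H₀: √(0.511×0.489/2365) = 0.010279.
z = (0.517970 − 0.511)/0.010279 = 0.006970/0.010279 = 0.6781.
p-value = P(Z > 0.678) ≈ 0.2488.

z = 0.6781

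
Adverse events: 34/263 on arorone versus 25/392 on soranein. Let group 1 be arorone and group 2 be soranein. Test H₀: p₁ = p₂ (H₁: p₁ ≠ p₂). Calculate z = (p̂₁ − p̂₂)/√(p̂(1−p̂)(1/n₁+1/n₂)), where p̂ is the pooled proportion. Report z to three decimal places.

p̂₁ = 34/263 ≈ 0.12928, p̂₂ = 25/392 ≈ 0.06378.
Pooled p̂ = (34+25)/(263+392) = 59/655 = 0.09008.
SE = √(p̂(1−p̂)(1/n₁+1/n₂)) = √(0.09008·0.90992·0.0063533) = √(0.000520733) = 0.02282.
z = (0.12928 − 0.06378)/0.02282 = 0.06550/0.02282 = 2.870.
p-value = 2·P(Z > 2.870) ≈ 0.0041.

z = 2.870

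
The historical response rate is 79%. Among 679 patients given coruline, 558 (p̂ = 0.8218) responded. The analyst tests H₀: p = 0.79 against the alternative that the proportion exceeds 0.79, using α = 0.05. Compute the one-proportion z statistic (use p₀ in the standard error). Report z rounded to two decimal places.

p̂ = 558/679 ≈ 0.82180.
Under H₀, SE = √(0.79·0.21/679) = √(0.00024433) = 0.01563.
z = (0.82180 − 0.79)/0.01563 = 0.03180/0.01563 = 2.03.
p-value = P(Z > 2.034) ≈ 0.0210, so at α = 0.05 we reject H₀.

z = 2.03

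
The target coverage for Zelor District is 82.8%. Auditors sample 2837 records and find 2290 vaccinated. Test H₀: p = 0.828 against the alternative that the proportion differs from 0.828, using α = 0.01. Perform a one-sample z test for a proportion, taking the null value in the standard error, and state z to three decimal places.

z = -2.937

p̂ = 2290/2837 ≈ 0.807191.
SE = √(p₀(1−p₀)/n) = √(0.14242/2837) = 0.007085.
z = (0.807191 − 0.828)/0.007085 = -0.020809/0.007085 = -2.937.
p-value = 2·P(Z > 2.937) ≈ 0.0033. With α = 0.01, reject H₀.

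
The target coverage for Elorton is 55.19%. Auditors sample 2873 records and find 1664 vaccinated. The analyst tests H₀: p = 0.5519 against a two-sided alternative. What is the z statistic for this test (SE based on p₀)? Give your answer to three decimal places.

z = 2.941

p̂ = 1664/2873 ≈ 0.57919.
Standard error under H₀: √(0.5519×0.4481/2873) = 0.00928.
z = (0.57919 − 0.5519)/0.00928 = 0.02729/0.00928 = 2.941.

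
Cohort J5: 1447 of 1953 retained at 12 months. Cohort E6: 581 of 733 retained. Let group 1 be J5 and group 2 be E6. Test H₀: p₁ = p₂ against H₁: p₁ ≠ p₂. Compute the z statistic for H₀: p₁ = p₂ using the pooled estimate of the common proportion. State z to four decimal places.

z = -2.7764

p̂₁ = 1447/1953 = 0.740911, p̂₂ = 581/733 = 0.792633.
Pooled p̂ = (1447+581)/(1953+733) = 2028/2686 = 0.755026.
SE = √(0.184962 × 0.00187629) = 0.018629.
z = (0.740911 − 0.792633)/0.018629 = -0.051722/0.018629 = -2.7764.
Two-sided p-value ≈ 2·Φ(−2.776) = 0.0055.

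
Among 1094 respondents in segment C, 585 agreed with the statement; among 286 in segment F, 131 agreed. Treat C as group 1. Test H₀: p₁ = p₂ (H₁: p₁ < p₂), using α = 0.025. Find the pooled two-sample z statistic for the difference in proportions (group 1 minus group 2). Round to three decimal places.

p̂₁ = 585/1094 = 0.53473, p̂₂ = 131/286 = 0.45804.
Pooled p̂ = (585+131)/(1094+286) = 716/1380 = 0.51884.
SE = √(p̂(1−p̂)(1/n₁+1/n₂)) = √(0.51884·0.48116·0.00441058) = √(0.00110108) = 0.03318.
z = (0.53473 − 0.45804)/0.03318 = 0.07669/0.03318 = 2.311.
p-value = P(Z < 2.311) ≈ 0.9896, so at α = 0.025 we fail to reject H₀.

z = 2.311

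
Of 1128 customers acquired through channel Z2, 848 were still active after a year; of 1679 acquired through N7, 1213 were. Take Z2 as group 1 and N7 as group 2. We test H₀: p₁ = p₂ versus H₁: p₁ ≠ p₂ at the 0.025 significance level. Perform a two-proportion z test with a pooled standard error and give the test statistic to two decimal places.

z = 1.72

p̂₁ = 848/1128 = 0.7518, p̂₂ = 1213/1679 = 0.7225.
Pooled p̂ = (848+1213)/(1128+1679) = 2061/2807 = 0.7342.
SE = √(p̂(1−p̂)(1/n₁+1/n₂)) = √(0.7342·0.2658·0.00148212) = √(0.000289211) = 0.0170.
z = (0.7518 − 0.7225)/0.0170 = 0.0293/0.0170 = 1.72.
p-value = 2·P(Z > 1.724) ≈ 0.0847; since p > α = 0.025, fail to reject H₀.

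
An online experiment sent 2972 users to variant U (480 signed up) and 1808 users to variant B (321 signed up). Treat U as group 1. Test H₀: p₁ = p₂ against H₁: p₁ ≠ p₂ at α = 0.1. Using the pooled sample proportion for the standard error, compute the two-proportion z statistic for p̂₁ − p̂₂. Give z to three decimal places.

p̂₁ = 480/2972 ≈ 0.161507, p̂₂ = 321/1808 ≈ 0.177544.
Pooled p̂ = (480+321)/(2972+1808) = 801/4780 = 0.167573.
SE = √(p̂(1−p̂)(1/n₁+1/n₂)) = √(0.167573·0.832427·0.000889571) = √(0.000124088) = 0.011139.
z = (0.161507 − 0.177544)/0.011139 = -0.016037/0.011139 = -1.440.
p-value = 2·P(Z > 1.440) ≈ 0.1500. With α = 0.1, fail to reject H₀.

z = -1.440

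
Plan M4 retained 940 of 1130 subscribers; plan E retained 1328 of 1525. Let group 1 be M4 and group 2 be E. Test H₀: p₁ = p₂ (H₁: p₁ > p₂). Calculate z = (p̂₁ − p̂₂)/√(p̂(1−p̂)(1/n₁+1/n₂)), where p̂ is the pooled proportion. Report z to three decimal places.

p̂₁ = 940/1130 ≈ 0.83186, p̂₂ = 1328/1525 ≈ 0.87082.
Pooled p̂ = (940+1328)/(1130+1525) = 2268/2655 = 0.85424.
SE = √(0.124516 × 0.00154069) = 0.01385.
z = (0.83186 − 0.87082)/0.01385 = -0.03896/0.01385 = -2.813.
p-value = P(Z > -2.813) ≈ 0.9975.

z = -2.813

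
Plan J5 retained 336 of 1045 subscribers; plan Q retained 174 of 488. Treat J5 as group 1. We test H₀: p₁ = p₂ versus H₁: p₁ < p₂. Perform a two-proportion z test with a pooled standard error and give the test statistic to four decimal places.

z = -1.3558

p̂₁ = 336/1045 ≈ 0.321531, p̂₂ = 174/488 ≈ 0.356557.
Pooled p̂ = (336+174)/(1045+488) = 510/1533 = 0.332681.
SE = √(0.222004 × 0.00300612) = 0.025834.
z = (0.321531 − 0.356557)/0.025834 = -0.035026/0.025834 = -1.3558.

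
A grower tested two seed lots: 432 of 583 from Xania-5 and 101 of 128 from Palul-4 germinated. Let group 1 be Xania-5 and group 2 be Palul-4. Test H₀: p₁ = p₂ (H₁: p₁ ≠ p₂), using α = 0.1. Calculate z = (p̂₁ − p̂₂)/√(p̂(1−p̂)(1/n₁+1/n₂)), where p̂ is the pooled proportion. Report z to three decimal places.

p̂₁ = 432/583 ≈ 0.74099, p̂₂ = 101/128 ≈ 0.78906.
Pooled p̂ = (432+101)/(583+128) = 533/711 = 0.74965.
SE = √(0.187676 × 0.00952777) = 0.04229.
z = (0.74099 − 0.78906)/0.04229 = -0.04807/0.04229 = -1.137.
Two-sided p-value ≈ 2·Φ(−1.137) = 0.2557; since p > α = 0.1, fail to reject H₀.

z = -1.137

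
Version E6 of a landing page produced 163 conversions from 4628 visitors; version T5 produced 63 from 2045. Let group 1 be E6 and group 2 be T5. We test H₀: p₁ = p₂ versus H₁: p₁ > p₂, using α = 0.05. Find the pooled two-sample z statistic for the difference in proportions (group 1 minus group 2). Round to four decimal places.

p̂₁ = 163/4628 ≈ 0.0352204, p̂₂ = 63/2045 ≈ 0.0308068.
Pooled p̂ = (163+63)/(4628+2045) = 226/6673 = 0.0338678.
SE = √(p̂(1−p̂)(1/n₁+1/n₂)) = √(0.0338678·0.9661322·0.000705074) = √(2.30706e-05) = 0.0048032.
z = (0.0352204 − 0.0308068)/0.0048032 = 0.0044136/0.0048032 = 0.9189.
p-value = P(Z > 0.919) ≈ 0.1791; since p > α = 0.05, fail to reject H₀.

z = 0.9189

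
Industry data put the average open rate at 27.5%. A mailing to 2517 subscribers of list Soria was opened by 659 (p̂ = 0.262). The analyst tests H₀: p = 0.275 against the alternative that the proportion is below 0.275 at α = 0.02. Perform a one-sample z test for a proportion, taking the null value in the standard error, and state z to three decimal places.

z = -1.481

p̂ = 659/2517 = 0.26182.
SE = √(p₀(1−p₀)/n) = √(0.19937/2517) = 0.00890.
z = (0.26182 − 0.275)/0.00890 = -0.01318/0.00890 = -1.481.
p-value = P(Z < -1.481) ≈ 0.0693; since p > α = 0.02, fail to reject H₀.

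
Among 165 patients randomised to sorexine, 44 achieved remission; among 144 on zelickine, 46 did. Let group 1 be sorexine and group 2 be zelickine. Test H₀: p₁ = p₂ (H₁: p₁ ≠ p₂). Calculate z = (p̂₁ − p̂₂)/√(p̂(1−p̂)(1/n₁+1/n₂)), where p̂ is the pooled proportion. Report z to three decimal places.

z = -1.019

p̂₁ = 44/165 ≈ 0.26667, p̂₂ = 46/144 ≈ 0.31944.
Pooled p̂ = (44+46)/(165+144) = 90/309 = 0.29126.
SE = √(p̂(1−p̂)(1/n₁+1/n₂)) = √(0.29126·0.70874·0.0130051) = √(0.00268461) = 0.05181.
z = (0.26667 − 0.31944)/0.05181 = -0.05277/0.05181 = -1.019.
p-value = 2·P(Z > 1.019) ≈ 0.3084.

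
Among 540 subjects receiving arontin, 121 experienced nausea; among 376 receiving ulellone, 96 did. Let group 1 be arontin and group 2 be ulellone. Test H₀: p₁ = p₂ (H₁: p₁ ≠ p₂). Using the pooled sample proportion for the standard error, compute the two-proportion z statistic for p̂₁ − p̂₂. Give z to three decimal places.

p̂₁ = 121/540 = 0.22407, p̂₂ = 96/376 = 0.25532.
Pooled p̂ = (121+96)/(540+376) = 217/916 = 0.23690.
SE = √(p̂(1−p̂)(1/n₁+1/n₂)) = √(0.23690·0.76310·0.00451143) = √(0.000815567) = 0.02856.
z = (0.22407 − 0.25532)/0.02856 = -0.03125/0.02856 = -1.094.

z = -1.094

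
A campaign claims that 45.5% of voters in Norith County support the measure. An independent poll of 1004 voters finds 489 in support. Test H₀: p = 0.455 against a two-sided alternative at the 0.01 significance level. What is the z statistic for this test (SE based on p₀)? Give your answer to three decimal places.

z = 2.039

p̂ = 489/1004 = 0.48705.
Under H₀, SE = √(0.455·0.545/1004) = √(0.000246987) = 0.01572.
z = (0.48705 − 0.455)/0.01572 = 0.03205/0.01572 = 2.039.
Two-sided p-value ≈ 2·Φ(−2.039) = 0.0414; since p > α = 0.01, fail to reject H₀.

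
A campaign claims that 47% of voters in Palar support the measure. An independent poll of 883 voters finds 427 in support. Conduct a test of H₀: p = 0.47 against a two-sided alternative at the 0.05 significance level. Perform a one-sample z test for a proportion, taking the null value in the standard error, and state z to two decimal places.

z = 0.81

p̂ = 427/883 ≈ 0.4836.
Standard error under H₀: √(0.47×0.53/883) = 0.0168.
z = (0.4836 − 0.47)/0.0168 = 0.0136/0.0168 = 0.81.
p-value = 2·P(Z > 0.808) ≈ 0.4188; since p > α = 0.05, fail to reject H₀.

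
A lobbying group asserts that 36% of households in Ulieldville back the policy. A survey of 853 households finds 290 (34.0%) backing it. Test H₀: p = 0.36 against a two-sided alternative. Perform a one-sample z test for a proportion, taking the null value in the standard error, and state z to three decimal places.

p̂ = 290/853 ≈ 0.339977.
SE = √(p₀(1−p₀)/n) = √(0.2304/853) = 0.016435.
z = (0.339977 − 0.36)/0.016435 = -0.020023/0.016435 = -1.218.
p-value = 2·P(Z > 1.218) ≈ 0.2231.

z = -1.218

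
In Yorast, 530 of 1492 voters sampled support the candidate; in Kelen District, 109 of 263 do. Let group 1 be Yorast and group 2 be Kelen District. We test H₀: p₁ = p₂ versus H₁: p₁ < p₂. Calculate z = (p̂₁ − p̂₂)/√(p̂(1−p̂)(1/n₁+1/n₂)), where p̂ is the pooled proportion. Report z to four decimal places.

p̂₁ = 530/1492 ≈ 0.355228, p̂₂ = 109/263 ≈ 0.414449.
Pooled p̂ = (530+109)/(1492+263) = 639/1755 = 0.364103.
SE = √(p̂(1−p̂)(1/n₁+1/n₂)) = √(0.364103·0.635897·0.00447252) = √(0.00103553) = 0.032180.
z = (0.355228 − 0.414449)/0.032180 = -0.059221/0.032180 = -1.8403.
p-value = P(Z < -1.840) ≈ 0.0329.

z = -1.8403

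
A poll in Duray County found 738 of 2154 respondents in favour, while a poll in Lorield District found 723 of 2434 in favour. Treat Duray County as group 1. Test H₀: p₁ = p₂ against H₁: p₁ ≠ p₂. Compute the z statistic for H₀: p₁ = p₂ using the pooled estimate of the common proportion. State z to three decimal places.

z = 3.307

p̂₁ = 738/2154 = 0.342618, p̂₂ = 723/2434 = 0.297042.
Pooled p̂ = (738+723)/(2154+2434) = 1461/4588 = 0.318439.
SE = √(0.217036 × 0.000875099) = 0.013781.
z = (0.342618 − 0.297042)/0.013781 = 0.045576/0.013781 = 3.307.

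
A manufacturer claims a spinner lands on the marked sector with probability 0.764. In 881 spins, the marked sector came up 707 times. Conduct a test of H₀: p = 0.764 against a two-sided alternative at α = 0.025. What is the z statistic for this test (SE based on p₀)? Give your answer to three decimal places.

p̂ = 707/881 ≈ 0.802497.
Under H₀, SE = √(0.764·0.236/881) = √(0.000204658) = 0.014306.
z = (0.802497 − 0.764)/0.014306 = 0.038497/0.014306 = 2.691.
Two-sided p-value ≈ 2·Φ(−2.691) = 0.0071. With α = 0.025, reject H₀.

z = 2.691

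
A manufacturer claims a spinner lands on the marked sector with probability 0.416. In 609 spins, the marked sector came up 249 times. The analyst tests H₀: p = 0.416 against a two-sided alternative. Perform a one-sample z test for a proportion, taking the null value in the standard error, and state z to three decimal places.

p̂ = 249/609 ≈ 0.40887.
Standard error under H₀: √(0.416×0.584/609) = 0.01997.
z = (0.40887 − 0.416)/0.01997 = -0.00713/0.01997 = -0.357.

z = -0.357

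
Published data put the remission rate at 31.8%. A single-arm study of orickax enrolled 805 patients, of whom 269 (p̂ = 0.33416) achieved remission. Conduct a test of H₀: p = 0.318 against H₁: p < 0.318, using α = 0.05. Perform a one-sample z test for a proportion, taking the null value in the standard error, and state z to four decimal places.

z = 0.9846

p̂ = 269/805 = 0.334161.
Standard error under H₀: √(0.318×0.682/805) = 0.016414.
z = (0.334161 − 0.318)/0.016414 = 0.016161/0.016414 = 0.9846.
p-value = P(Z < 0.985) ≈ 0.8376; since p > α = 0.05, fail to reject H₀.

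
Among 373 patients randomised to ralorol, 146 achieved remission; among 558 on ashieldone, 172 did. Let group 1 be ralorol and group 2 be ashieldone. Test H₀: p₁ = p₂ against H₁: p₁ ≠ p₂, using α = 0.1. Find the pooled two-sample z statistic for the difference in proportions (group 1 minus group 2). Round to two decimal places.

p̂₁ = 146/373 ≈ 0.3914, p̂₂ = 172/558 ≈ 0.3082.
Pooled p̂ = (146+172)/(373+558) = 318/931 = 0.3416.
SE = √(p̂(1−p̂)(1/n₁+1/n₂)) = √(0.3416·0.6584·0.00447308) = √(0.00100599) = 0.0317.
z = (0.3914 − 0.3082)/0.0317 = 0.0832/0.0317 = 2.62.
Two-sided p-value ≈ 2·Φ(−2.622) = 0.0087; since p < α = 0.1, reject H₀.

z = 2.62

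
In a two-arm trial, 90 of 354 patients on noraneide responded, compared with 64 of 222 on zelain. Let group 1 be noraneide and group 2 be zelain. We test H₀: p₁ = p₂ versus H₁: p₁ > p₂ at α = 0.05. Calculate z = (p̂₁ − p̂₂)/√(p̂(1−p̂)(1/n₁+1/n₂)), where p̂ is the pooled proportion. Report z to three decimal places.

z = -0.899

p̂₁ = 90/354 = 0.25424, p̂₂ = 64/222 = 0.28829.
Pooled p̂ = (90+64)/(354+222) = 154/576 = 0.26736.
SE = √(p̂(1−p̂)(1/n₁+1/n₂)) = √(0.26736·0.73264·0.00732936) = √(0.00143567) = 0.03789.
z = (0.25424 − 0.28829)/0.03789 = -0.03405/0.03789 = -0.899.
p-value = P(Z > -0.899) ≈ 0.8156; since p > α = 0.05, fail to reject H₀.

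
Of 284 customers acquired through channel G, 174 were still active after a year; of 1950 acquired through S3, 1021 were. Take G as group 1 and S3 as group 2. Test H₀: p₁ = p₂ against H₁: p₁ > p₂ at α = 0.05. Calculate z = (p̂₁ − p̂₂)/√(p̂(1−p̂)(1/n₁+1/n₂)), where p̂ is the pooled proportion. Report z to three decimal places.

p̂₁ = 174/284 = 0.61268, p̂₂ = 1021/1950 = 0.52359.
Pooled p̂ = (174+1021)/(284+1950) = 1195/2234 = 0.53491.
SE = √(p̂(1−p̂)(1/n₁+1/n₂)) = √(0.53491·0.46509·0.00403395) = √(0.00100357) = 0.03168.
z = (0.61268 − 0.52359)/0.03168 = 0.08909/0.03168 = 2.812.
p-value = P(Z > 2.812) ≈ 0.0025. With α = 0.05, reject H₀.

z = 2.812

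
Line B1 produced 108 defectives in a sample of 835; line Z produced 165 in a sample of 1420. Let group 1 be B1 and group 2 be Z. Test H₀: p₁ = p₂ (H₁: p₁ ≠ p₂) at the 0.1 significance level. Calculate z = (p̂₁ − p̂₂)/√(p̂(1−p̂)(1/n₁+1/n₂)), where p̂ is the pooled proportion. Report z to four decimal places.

p̂₁ = 108/835 = 0.1293413, p̂₂ = 165/1420 = 0.1161972.
Pooled p̂ = (108+165)/(835+1420) = 273/2255 = 0.1210643.
SE = √(p̂(1−p̂)(1/n₁+1/n₂)) = √(0.1210643·0.8789357·0.00190183) = √(0.000202369) = 0.0142257.
z = (0.1293413 − 0.1161972)/0.0142257 = 0.0131441/0.0142257 = 0.9240.
p-value = 2·P(Z > 0.924) ≈ 0.3555, so at α = 0.1 we fail to reject H₀.

z = 0.9240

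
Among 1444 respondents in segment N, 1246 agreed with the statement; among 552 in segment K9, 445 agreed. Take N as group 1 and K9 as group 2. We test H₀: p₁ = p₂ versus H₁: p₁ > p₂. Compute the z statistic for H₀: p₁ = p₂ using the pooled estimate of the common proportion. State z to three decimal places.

z = 3.150

p̂₁ = 1246/1444 = 0.862881, p̂₂ = 445/552 = 0.806159.
Pooled p̂ = (1246+445)/(1444+552) = 1691/1996 = 0.847194.
SE = √(0.129456 × 0.00250411) = 0.018005.
z = (0.862881 − 0.806159)/0.018005 = 0.056722/0.018005 = 3.150.
p-value = P(Z > 3.150) ≈ 0.0008.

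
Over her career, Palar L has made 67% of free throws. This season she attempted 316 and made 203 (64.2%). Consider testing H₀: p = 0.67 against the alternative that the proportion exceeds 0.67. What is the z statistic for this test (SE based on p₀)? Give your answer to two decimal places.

p̂ = 203/316 ≈ 0.6424.
Standard error under H₀: √(0.67×0.33/316) = 0.0265.
z = (0.6424 − 0.67)/0.0265 = -0.0276/0.0265 = -1.04.
p-value = P(Z > -1.043) ≈ 0.8516.

z = -1.04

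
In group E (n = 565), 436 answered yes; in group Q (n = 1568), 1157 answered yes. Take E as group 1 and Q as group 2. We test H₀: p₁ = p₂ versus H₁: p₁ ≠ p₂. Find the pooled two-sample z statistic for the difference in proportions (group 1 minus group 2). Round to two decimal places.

p̂₁ = 436/565 = 0.77168, p̂₂ = 1157/1568 = 0.73788.
Pooled p̂ = (436+1157)/(565+1568) = 1593/2133 = 0.74684.
SE = √(p̂(1−p̂)(1/n₁+1/n₂)) = √(0.74684·0.25316·0.00240767) = √(0.000455223) = 0.02134.
z = (0.77168 − 0.73788)/0.02134 = 0.03380/0.02134 = 1.58.
Two-sided p-value ≈ 2·Φ(−1.584) = 0.1132.

z = 1.58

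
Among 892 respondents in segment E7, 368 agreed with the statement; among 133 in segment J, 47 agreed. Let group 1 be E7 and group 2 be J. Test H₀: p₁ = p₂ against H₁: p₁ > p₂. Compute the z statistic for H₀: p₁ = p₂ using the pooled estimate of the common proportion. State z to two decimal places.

p̂₁ = 368/892 = 0.4126, p̂₂ = 47/133 = 0.3534.
Pooled p̂ = (368+47)/(892+133) = 415/1025 = 0.4049.
SE = √(0.240952 × 0.00863987) = 0.0456.
z = (0.4126 − 0.3534)/0.0456 = 0.0592/0.0456 = 1.30.
p-value = P(Z > 1.297) ≈ 0.0973.

z = 1.30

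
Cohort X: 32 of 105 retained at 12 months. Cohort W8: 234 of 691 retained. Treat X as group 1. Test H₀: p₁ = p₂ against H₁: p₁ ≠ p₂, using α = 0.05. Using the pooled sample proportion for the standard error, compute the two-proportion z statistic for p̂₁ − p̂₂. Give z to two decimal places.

z = -0.69

p̂₁ = 32/105 = 0.30476, p̂₂ = 234/691 = 0.33864.
Pooled p̂ = (32+234)/(105+691) = 266/796 = 0.33417.
SE = √(p̂(1−p̂)(1/n₁+1/n₂)) = √(0.33417·0.66583·0.010971) = √(0.00244105) = 0.04941.
z = (0.30476 − 0.33864)/0.04941 = -0.03388/0.04941 = -0.69.
p-value = 2·P(Z > 0.686) ≈ 0.4929; since p > α = 0.05, fail to reject H₀.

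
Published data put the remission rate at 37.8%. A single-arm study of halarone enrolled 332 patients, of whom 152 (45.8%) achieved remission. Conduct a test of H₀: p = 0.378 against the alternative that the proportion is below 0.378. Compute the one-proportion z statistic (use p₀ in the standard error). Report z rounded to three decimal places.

p̂ = 152/332 ≈ 0.45783.
Under H₀, SE = √(0.378·0.622/332) = √(0.000708181) = 0.02661.
z = (0.45783 − 0.378)/0.02661 = 0.07983/0.02661 = 3.000.
p-value = P(Z < 3.000) ≈ 0.9986.

z = 3.000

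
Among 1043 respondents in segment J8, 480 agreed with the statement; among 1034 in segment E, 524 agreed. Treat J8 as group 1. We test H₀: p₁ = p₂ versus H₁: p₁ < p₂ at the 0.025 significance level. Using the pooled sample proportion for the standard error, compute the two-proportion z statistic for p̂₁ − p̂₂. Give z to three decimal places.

z = -2.123

p̂₁ = 480/1043 = 0.46021, p̂₂ = 524/1034 = 0.50677.
Pooled p̂ = (480+524)/(1043+1034) = 1004/2077 = 0.48339.
SE = √(0.249724 × 0.00192589) = 0.02193.
z = (0.46021 − 0.50677)/0.02193 = -0.04656/0.02193 = -2.123.
p-value = P(Z < -2.123) ≈ 0.0169. With α = 0.025, reject H₀.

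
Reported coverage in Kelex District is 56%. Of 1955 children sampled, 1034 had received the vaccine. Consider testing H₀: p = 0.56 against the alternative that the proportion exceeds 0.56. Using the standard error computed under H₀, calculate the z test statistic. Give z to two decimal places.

p̂ = 1034/1955 ≈ 0.52890.
SE = √(p₀(1−p₀)/n) = √(0.2464/1955) = 0.01123.
z = (0.52890 − 0.56)/0.01123 = -0.03110/0.01123 = -2.77.

z = -2.77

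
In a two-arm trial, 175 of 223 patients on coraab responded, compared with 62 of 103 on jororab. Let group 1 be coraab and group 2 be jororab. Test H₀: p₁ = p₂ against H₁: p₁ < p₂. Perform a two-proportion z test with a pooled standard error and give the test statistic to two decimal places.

z = 3.44

p̂₁ = 175/223 ≈ 0.7848, p̂₂ = 62/103 ≈ 0.6019.
Pooled p̂ = (175+62)/(223+103) = 237/326 = 0.7270.
SE = √(0.198474 × 0.014193) = 0.0531.
z = (0.7848 − 0.6019)/0.0531 = 0.1829/0.0531 = 3.44.
p-value = P(Z < 3.444) ≈ 0.9997.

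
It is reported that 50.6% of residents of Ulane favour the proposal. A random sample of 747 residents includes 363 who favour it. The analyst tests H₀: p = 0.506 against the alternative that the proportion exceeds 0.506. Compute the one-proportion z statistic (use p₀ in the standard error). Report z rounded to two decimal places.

z = -1.10

p̂ = 363/747 ≈ 0.4859.
Standard error under H₀: √(0.506×0.494/747) = 0.0183.
z = (0.4859 − 0.506)/0.0183 = -0.0201/0.0183 = -1.10.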